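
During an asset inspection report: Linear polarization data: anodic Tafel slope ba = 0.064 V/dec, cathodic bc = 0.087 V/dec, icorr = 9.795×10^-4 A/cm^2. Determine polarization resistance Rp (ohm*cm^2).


Apply the Stern-Geary equation: Rp = ba*bc / (2.303*icorr*(ba+bc))
ba*bc = 0.064*0.087 = 0.005568
ba+bc = 0.151; 2.303*icorr*(ba+bc) = 2.303*9.795×10^-4*0.151 = 3.4062406×10^-4
Rp = 0.005568 / 3.4062406×10^-4 = 16.3 ohm*cm^2

16.3 ohm*cm^2


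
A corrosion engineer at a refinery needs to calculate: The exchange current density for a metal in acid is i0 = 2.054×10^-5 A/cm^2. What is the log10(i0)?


i0 = 2.054×10^-5 A/cm^2
log10(i0) = -4.687

-4.687


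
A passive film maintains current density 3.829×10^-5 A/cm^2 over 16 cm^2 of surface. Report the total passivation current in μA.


I = i_pass * A, then convert A → μA (×10^6)
I = 3.829×10^-5 * 16 * 10^6 = 612.64 μA

612.64 μA


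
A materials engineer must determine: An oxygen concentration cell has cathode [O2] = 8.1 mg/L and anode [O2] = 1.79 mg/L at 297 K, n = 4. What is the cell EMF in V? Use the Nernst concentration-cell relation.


Apply the Nernst concentration-cell relation: E = (RT/nF)*ln(C_cathode/C_anode)
RT/nF = 8.314*297/(4*96485) = 0.00639804 V
ln(8.1/1.79) = 1.50965
E = 0.00639804 * 1.50965 = 0.00966 V

0.00966 V


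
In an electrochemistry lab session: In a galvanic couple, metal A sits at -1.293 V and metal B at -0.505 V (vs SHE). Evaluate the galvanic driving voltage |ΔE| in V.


Driving voltage is the absolute potential difference.
|ΔE| = |-1.293 − (-0.505)| = 0.788 V

0.788 V


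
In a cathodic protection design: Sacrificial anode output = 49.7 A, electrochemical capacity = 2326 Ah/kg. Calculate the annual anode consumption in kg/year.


Annual consumption = current * hours per year / capacity
Rate = 49.7 * 8760 / 2326 = 187.2 kg/year

187.2 kg/year


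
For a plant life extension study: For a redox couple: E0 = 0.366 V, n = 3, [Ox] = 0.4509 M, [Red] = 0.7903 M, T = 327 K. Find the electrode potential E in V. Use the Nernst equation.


Apply the Nernst equation: E = E0 + (RT/nF)*ln([Ox]/[Red])
Step 1: RT/nF = 8.314*327/(3*96485) = 0.0093924 V
Step 2: [Ox]/[Red] = 0.4509/0.7903 = 0.570543
Step 3: ln(0.570543) = -0.561167
Step 4: correction = 0.0093924 * -0.561167 = -0.005 V
E = 0.366 + -0.005 = 0.361 V

0.361 V


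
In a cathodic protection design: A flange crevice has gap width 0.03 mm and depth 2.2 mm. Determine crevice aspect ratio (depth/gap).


Aspect ratio = depth / gap
Ratio = 2.2 / 0.03 = 73.3

73.3


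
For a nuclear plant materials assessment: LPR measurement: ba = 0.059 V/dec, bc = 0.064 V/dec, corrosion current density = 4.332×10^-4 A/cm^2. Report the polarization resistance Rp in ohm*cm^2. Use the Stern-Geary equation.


Apply the Stern-Geary equation: Rp = ba*bc / (2.303*icorr*(ba+bc))
ba*bc = 0.059*0.064 = 0.003776
ba+bc = 0.123; 2.303*icorr*(ba+bc) = 2.303*4.332×10^-4*0.123 = 1.2271213×10^-4
Rp = 0.003776 / 1.2271213×10^-4 = 30.8 ohm*cm^2

30.8 ohm*cm^2


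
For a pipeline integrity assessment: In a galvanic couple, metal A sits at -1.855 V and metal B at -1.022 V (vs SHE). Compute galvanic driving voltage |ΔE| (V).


Driving voltage is the absolute potential difference.
|ΔE| = |-1.855 − (-1.022)| = 0.833 V

0.833 V


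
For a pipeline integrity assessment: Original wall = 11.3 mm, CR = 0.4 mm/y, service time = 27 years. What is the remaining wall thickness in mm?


Remaining wall = original − CR × time
t = 11.3 − 0.4*27 = 11.3 − 10.8 = 0.5 mm

0.5 mm


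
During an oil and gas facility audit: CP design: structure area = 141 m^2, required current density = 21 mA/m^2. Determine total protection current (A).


I = area * current density, then convert mA → A (÷1000)
I = 141 * 21 / 1000 = 2.96 A

2.96 A


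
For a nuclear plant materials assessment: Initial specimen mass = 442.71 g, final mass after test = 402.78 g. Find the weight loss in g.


Weight loss = initial − final
WL = 442.71 − 402.78 = 39.93 g

39.93 g


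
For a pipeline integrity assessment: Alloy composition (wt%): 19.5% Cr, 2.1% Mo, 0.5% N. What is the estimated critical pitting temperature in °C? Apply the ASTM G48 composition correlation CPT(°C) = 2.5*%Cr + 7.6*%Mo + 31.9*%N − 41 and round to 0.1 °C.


Apply the ASTM G48 empirical CPT estimate: CPT(°C) = 2.5*%Cr + 7.6*%Mo + 31.9*%N − 41
2.5*19.5 = 48.75; 7.6*2.1 = 15.96; 31.9*0.5 = 15.95
CPT = 48.75 + 15.96 + 15.95 − 41 = 39.66 °C
Rounded to 0.1 °C: CPT ≈ 39.7 °C

39.7 °C


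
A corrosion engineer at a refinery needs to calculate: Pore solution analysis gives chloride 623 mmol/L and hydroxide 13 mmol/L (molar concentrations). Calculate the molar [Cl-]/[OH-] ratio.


Threshold parameter = [Cl-] / [OH-] (molar basis; both in mmol/L, so units cancel)
Ratio = 623 / 13 = 47.92

47.92


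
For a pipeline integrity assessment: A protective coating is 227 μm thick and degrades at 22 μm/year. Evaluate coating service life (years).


Service life = thickness / degradation rate
Life = 227 / 22 = 10.3 years

10.3 years


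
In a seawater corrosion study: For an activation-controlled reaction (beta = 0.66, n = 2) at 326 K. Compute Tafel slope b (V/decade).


Apply the Tafel slope relation: b = 2.303*R*T/(beta*n*F)
Numerator: 2.303 * 8.314 * 326 = 6241.97
Denominator: 0.66 * 2 * 96485 = 127360.2
b = 6241.97 / 127360.2 = 0.049 V/decade

0.049 V/decade


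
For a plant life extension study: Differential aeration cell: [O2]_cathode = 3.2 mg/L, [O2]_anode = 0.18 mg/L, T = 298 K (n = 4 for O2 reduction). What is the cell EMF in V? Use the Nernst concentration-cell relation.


Apply the Nernst concentration-cell relation: E = (RT/nF)*ln(C_cathode/C_anode)
RT/nF = 8.314*298/(4*96485) = 0.00641958 V
ln(3.2/0.18) = 2.87795
E = 0.00641958 * 2.87795 = 0.01848 V

0.01848 V


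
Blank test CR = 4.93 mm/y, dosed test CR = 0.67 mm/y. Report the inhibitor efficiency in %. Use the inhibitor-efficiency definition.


Apply the inhibitor-efficiency definition: IE = (CR_blank − CR_inh)/CR_blank × 100
IE = (4.93 − 0.67) / 4.93 × 100
IE = 4.26 / 4.93 × 100 = 86.4 %

86.4 %


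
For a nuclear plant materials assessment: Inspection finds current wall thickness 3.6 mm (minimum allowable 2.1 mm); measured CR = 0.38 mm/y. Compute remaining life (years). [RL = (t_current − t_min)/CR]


Apply the remaining-life relation: RL = (t_current − t_min) / CR
RL = (3.6 − 2.1) / 0.38 = 1.5 / 0.38 = 3.9 years

3.9 years


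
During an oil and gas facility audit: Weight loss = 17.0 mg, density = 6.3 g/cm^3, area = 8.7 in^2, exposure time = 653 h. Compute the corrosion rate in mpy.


Apply the mpy weight-loss relation: CR = 534 * W / (D * A * T)
Numerator: 534 * 17.0 = 9078.0
Denominator: 6.3 * 8.7 * 653 = 35790.93
CR = 9078.0 / 35790.93 = 0.25364 mpy

0.25364 mpy


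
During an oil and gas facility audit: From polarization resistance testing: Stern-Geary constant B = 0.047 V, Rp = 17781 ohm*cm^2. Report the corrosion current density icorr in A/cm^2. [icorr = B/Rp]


Apply the Stern-Geary relation: icorr = B / Rp
icorr = 0.047 / 17781 = 2.643×10^-6 A/cm^2

2.643×10^-6 A/cm^2


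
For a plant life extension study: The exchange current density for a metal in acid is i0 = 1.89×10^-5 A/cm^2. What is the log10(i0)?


i0 = 1.89×10^-5 A/cm^2
log10(i0) = -4.724

-4.724


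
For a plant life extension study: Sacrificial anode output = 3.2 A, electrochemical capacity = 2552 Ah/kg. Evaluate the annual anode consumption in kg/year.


Annual consumption = current * hours per year / capacity
Rate = 3.2 * 8760 / 2552 = 11.0 kg/year

11.0 kg/year


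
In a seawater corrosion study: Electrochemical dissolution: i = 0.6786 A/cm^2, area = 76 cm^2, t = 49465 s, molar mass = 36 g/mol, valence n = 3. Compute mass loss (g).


Apply Faraday's law: m = i*A*t*M / (n*F)
Total charge passed Q = i*A*t = 0.6786*76*49465 = 2551088.124 C
m = Q*M/(n*F) = 2551088.124*36/(3*96485) = 317.2831 g

317.2831 g


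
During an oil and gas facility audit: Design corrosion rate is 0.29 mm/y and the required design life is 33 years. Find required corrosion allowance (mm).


Corrosion allowance = CR × design life
CA = 0.29 * 33 = 9.57 mm

9.57 mm


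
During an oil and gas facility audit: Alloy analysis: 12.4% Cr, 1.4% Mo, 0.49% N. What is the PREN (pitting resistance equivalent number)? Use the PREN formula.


Apply the PREN formula: PREN = Cr + 3.3*Mo + 16*N
PREN = 12.4 + 3.3*1.4 + 16*0.49
PREN = 12.4 + 4.62 + 7.84 = 24.86

24.86


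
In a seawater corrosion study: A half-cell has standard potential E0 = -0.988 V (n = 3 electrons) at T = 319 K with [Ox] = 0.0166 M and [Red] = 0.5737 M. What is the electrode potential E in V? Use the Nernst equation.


Apply the Nernst equation: E = E0 + (RT/nF)*ln([Ox]/[Red])
Step 1: RT/nF = 8.314*319/(3*96485) = 0.00916262 V
Step 2: [Ox]/[Red] = 0.0166/0.5737 = 0.028935
Step 3: ln(0.028935) = -3.542703
Step 4: correction = 0.00916262 * -3.542703 = -0.032 V
E = -0.988 + -0.032 = -1.02 V

-1.02 V


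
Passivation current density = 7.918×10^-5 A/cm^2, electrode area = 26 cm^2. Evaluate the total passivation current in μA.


I = i_pass * A, then convert A → μA (×10^6)
I = 7.918×10^-5 * 26 * 10^6 = 2058.68 μA

2058.68 μA


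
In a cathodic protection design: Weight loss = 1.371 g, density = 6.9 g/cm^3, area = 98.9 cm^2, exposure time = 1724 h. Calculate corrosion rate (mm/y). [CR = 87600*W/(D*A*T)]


Apply the mm/y weight-loss relation: CR = 87600 * W / (D * A * T)
Numerator: 87600 * 1.371 = 120099.6
Denominator: 6.9 * 98.9 * 1724 = 1176474.84
CR = 120099.6 / 1176474.84 = 0.102084 mm/y

0.102084 mm/y


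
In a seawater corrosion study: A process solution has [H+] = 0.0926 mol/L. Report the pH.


pH = −log10[H+]
pH = −log10(0.0926) = 1.03

1.03


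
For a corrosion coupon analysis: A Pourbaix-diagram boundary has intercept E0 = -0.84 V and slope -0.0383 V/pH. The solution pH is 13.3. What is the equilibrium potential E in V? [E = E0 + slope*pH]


Apply the Pourbaix line equation: E = E0 + slope*pH
E = -0.84 + (-0.0383)*13.3 = -0.84 + (-0.50939) = -1.34939 V
Rounded to 3 decimal places: E = -1.349 V

-1.349 V


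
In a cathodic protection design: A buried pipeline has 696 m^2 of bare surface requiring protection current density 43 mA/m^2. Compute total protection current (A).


I = area * current density, then convert mA → A (÷1000)
I = 696 * 43 / 1000 = 29.93 A

29.93 A


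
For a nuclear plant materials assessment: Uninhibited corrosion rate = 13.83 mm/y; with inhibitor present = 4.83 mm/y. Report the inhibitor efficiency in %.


Apply the inhibitor-efficiency definition: IE = (CR_blank − CR_inh)/CR_blank × 100
IE = (13.83 − 4.83) / 13.83 × 100
IE = 9.0 / 13.83 × 100 = 65.1 %

65.1 %


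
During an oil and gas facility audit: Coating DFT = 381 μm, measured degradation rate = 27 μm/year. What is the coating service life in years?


Service life = thickness / degradation rate
Life = 381 / 27 = 14.1 years

14.1 years


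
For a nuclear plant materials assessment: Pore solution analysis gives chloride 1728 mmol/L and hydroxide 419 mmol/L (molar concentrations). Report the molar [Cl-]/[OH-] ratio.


Threshold parameter = [Cl-] / [OH-] (molar basis; both in mmol/L, so units cancel)
Ratio = 1728 / 419 = 4.12

4.12


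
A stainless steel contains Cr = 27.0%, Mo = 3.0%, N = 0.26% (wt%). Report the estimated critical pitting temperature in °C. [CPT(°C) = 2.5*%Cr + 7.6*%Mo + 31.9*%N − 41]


Apply the ASTM G48 empirical CPT estimate: CPT(°C) = 2.5*%Cr + 7.6*%Mo + 31.9*%N − 41
2.5*27.0 = 67.5; 7.6*3.0 = 22.8; 31.9*0.26 = 8.294
CPT = 67.5 + 22.8 + 8.294 − 41 = 57.594 °C
Rounded to 0.1 °C: CPT ≈ 57.6 °C

57.6 °C


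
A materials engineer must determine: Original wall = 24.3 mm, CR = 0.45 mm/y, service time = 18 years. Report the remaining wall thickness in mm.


Remaining wall = original − CR × time
t = 24.3 − 0.45*18 = 24.3 − 8.1 = 16.2 mm

16.2 mm


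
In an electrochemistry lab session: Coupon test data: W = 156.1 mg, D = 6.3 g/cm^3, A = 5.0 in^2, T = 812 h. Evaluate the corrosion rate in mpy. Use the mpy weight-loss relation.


Apply the mpy weight-loss relation: CR = 534 * W / (D * A * T)
Numerator: 534 * 156.1 = 83357.4
Denominator: 6.3 * 5.0 * 812 = 25578.0
CR = 83357.4 / 25578.0 = 3.2589 mpy

3.2589 mpy


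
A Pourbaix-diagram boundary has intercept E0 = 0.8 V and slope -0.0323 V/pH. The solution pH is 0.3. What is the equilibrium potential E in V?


Apply the Pourbaix line equation: E = E0 + slope*pH
E = 0.8 + (-0.0323)*0.3 = 0.8 + (-0.00969) = 0.79031 V
Rounded to 3 decimal places: E = 0.790 V

0.790 V


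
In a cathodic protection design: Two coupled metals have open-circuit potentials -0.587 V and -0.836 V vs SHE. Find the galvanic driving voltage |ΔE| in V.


Driving voltage is the absolute potential difference.
|ΔE| = |-0.587 − (-0.836)| = 0.249 V

0.249 V


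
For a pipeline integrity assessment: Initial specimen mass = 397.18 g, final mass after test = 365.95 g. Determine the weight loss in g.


Weight loss = initial − final
WL = 397.18 − 365.95 = 31.23 g

31.23 g


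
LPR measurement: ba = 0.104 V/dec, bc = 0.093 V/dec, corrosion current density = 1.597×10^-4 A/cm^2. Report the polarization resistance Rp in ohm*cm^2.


Apply the Stern-Geary equation: Rp = ba*bc / (2.303*icorr*(ba+bc))
ba*bc = 0.104*0.093 = 0.009672
ba+bc = 0.197; 2.303*icorr*(ba+bc) = 2.303*1.597×10^-4*0.197 = 7.2454453×10^-5
Rp = 0.009672 / 7.2454453×10^-5 = 133.5 ohm*cm^2

133.5 ohm*cm^2


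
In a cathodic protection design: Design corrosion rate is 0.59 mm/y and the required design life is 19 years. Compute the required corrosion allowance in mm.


Corrosion allowance = CR × design life
CA = 0.59 * 19 = 11.21 mm

11.21 mm


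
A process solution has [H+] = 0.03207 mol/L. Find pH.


pH = −log10[H+]
pH = −log10(0.03207) = 1.49

1.49


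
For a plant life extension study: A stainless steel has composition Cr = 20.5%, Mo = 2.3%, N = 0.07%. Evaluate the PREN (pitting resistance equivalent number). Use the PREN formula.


Apply the PREN formula: PREN = Cr + 3.3*Mo + 16*N
PREN = 20.5 + 3.3*2.3 + 16*0.07
PREN = 20.5 + 7.59 + 1.12 = 29.21

29.21


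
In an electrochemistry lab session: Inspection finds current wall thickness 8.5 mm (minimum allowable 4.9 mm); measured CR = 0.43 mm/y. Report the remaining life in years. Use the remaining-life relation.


Apply the remaining-life relation: RL = (t_current − t_min) / CR
RL = (8.5 − 4.9) / 0.43 = 3.6 / 0.43 = 8.4 years

8.4 years


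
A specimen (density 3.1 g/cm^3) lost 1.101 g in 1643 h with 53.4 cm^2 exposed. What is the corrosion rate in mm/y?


Apply the mm/y weight-loss relation: CR = 87600 * W / (D * A * T)
Numerator: 87600 * 1.101 = 96447.6
Denominator: 3.1 * 53.4 * 1643 = 271982.22
CR = 96447.6 / 271982.22 = 0.3546 mm/y

0.3546 mm/y


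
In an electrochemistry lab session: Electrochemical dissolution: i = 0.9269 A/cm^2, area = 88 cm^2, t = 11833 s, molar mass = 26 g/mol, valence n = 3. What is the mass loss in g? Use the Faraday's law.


Apply Faraday's law: m = i*A*t*M / (n*F)
Total charge passed Q = i*A*t = 0.9269*88*11833 = 965184.6776 C
m = Q*M/(n*F) = 965184.6776*26/(3*96485) = 86.69673 g

86.69673 g


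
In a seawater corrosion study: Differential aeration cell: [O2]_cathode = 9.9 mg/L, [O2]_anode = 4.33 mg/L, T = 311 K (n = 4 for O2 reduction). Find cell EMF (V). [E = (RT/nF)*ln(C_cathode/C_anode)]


Apply the Nernst concentration-cell relation: E = (RT/nF)*ln(C_cathode/C_anode)
RT/nF = 8.314*311/(4*96485) = 0.00669963 V
ln(9.9/4.33) = 0.82697
E = 0.00669963 * 0.82697 = 0.00554 V

0.00554 V


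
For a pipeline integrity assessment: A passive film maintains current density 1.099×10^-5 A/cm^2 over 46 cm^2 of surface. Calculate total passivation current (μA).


I = i_pass * A, then convert A → μA (×10^6)
I = 1.099×10^-5 * 46 * 10^6 = 505.54 μA

505.54 μA


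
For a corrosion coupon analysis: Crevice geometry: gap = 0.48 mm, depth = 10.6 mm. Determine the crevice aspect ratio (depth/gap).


Aspect ratio = depth / gap
Ratio = 10.6 / 0.48 = 22.1

22.1


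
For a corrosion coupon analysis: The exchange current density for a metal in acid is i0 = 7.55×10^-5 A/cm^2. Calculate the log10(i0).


i0 = 7.55×10^-5 A/cm^2
log10(i0) = -4.122

-4.122


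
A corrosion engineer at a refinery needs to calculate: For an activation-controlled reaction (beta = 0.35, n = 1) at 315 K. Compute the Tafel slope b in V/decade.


Apply the Tafel slope relation: b = 2.303*R*T/(beta*n*F)
Numerator: 2.303 * 8.314 * 315 = 6031.35
Denominator: 0.35 * 1 * 96485 = 33769.75
b = 6031.35 / 33769.75 = 0.179 V/decade

0.179 V/decade


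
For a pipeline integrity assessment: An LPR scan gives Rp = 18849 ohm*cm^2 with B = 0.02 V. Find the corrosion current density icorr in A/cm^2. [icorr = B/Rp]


Apply the Stern-Geary relation: icorr = B / Rp
icorr = 0.02 / 18849 = 1.061×10^-6 A/cm^2

1.061×10^-6 A/cm^2


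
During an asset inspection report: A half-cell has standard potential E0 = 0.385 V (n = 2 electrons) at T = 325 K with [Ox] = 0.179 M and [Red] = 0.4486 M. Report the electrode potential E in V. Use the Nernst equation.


Apply the Nernst equation: E = E0 + (RT/nF)*ln([Ox]/[Red])
Step 1: RT/nF = 8.314*325/(2*96485) = 0.01400244 V
Step 2: [Ox]/[Red] = 0.179/0.4486 = 0.399019
Step 3: ln(0.399019) = -0.918746
Step 4: correction = 0.01400244 * -0.918746 = -0.013 V
E = 0.385 + -0.013 = 0.372 V

0.372 V


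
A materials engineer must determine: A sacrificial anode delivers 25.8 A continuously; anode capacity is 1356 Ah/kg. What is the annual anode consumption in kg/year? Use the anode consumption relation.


Annual consumption = current * hours per year / capacity
Rate = 25.8 * 8760 / 1356 = 166.7 kg/year

166.7 kg/year


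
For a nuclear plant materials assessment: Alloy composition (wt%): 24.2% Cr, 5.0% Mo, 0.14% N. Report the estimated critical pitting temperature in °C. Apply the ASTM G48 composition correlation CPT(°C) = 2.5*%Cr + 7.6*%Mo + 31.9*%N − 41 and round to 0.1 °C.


Apply the ASTM G48 empirical CPT estimate: CPT(°C) = 2.5*%Cr + 7.6*%Mo + 31.9*%N − 41
2.5*24.2 = 60.5; 7.6*5.0 = 38; 31.9*0.14 = 4.466
CPT = 60.5 + 38 + 4.466 − 41 = 61.966 °C
Rounded to 0.1 °C: CPT ≈ 62.0 °C

62.0 °C


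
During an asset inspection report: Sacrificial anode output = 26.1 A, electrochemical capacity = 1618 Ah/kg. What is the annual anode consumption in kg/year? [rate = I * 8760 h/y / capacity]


Annual consumption = current * hours per year / capacity
Rate = 26.1 * 8760 / 1618 = 141.3 kg/year

141.3 kg/year


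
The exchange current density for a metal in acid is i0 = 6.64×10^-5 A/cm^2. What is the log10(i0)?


i0 = 6.64×10^-5 A/cm^2
log10(i0) = -4.178

-4.178


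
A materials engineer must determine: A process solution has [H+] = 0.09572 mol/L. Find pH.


pH = −log10[H+]
pH = −log10(0.09572) = 1.02

1.02


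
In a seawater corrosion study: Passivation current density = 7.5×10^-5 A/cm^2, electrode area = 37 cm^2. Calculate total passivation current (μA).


I = i_pass * A, then convert A → μA (×10^6)
I = 7.5×10^-5 * 37 * 10^6 = 2775.0 μA

2775.0 μA


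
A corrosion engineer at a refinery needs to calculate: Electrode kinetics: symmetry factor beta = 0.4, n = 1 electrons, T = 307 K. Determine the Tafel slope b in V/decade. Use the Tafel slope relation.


Apply the Tafel slope relation: b = 2.303*R*T/(beta*n*F)
Numerator: 2.303 * 8.314 * 307 = 5878.17
Denominator: 0.4 * 1 * 96485 = 38594.0
b = 5878.17 / 38594.0 = 0.1523 V/decade

0.1523 V/decade


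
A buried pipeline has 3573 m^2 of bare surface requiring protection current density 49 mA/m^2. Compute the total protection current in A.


I = area * current density, then convert mA → A (÷1000)
I = 3573 * 49 / 1000 = 175.08 A

175.08 A


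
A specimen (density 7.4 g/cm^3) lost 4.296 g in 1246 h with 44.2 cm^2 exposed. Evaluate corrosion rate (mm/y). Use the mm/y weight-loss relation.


Apply the mm/y weight-loss relation: CR = 87600 * W / (D * A * T)
Numerator: 87600 * 4.296 = 376329.6
Denominator: 7.4 * 44.2 * 1246 = 407541.68
CR = 376329.6 / 407541.68 = 0.92341 mm/y

0.92341 mm/y


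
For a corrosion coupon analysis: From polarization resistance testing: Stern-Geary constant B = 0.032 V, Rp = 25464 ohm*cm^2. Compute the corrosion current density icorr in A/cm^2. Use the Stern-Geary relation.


Apply the Stern-Geary relation: icorr = B / Rp
icorr = 0.032 / 25464 = 1.257×10^-6 A/cm^2

1.257×10^-6 A/cm^2


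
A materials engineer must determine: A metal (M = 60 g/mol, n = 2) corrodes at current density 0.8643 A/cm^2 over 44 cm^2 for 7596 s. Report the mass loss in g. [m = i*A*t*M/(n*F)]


Apply Faraday's law: m = i*A*t*M / (n*F)
Total charge passed Q = i*A*t = 0.8643*44*7596 = 288869.8032 C
m = Q*M/(n*F) = 288869.8032*60/(2*96485) = 89.818 g

89.818 g


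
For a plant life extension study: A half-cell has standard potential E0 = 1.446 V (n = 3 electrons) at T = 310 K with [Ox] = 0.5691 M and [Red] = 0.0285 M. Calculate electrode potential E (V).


Apply the Nernst equation: E = E0 + (RT/nF)*ln([Ox]/[Red])
Step 1: RT/nF = 8.314*310/(3*96485) = 0.00890411 V
Step 2: [Ox]/[Red] = 0.5691/0.0285 = 19.968421
Step 3: ln(19.968421) = 2.994152
Step 4: correction = 0.00890411 * 2.994152 = 0.027 V
E = 1.446 + 0.027 = 1.473 V

1.473 V


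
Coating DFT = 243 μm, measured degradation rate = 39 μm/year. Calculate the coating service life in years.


Service life = thickness / degradation rate
Life = 243 / 39 = 6.2 years

6.2 years


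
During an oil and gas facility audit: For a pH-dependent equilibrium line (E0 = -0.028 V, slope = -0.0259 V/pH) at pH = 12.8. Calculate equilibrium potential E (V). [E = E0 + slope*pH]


Apply the Pourbaix line equation: E = E0 + slope*pH
E = -0.028 + (-0.0259)*12.8 = -0.028 + (-0.33152) = -0.35952 V
Rounded to 3 decimal places: E = -0.360 V

-0.360 V


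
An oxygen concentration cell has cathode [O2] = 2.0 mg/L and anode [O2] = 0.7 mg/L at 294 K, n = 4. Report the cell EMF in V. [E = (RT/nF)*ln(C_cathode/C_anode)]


Apply the Nernst concentration-cell relation: E = (RT/nF)*ln(C_cathode/C_anode)
RT/nF = 8.314*294/(4*96485) = 0.00633341 V
ln(2.0/0.7) = 1.04982
E = 0.00633341 * 1.04982 = 0.00665 V

0.00665 V


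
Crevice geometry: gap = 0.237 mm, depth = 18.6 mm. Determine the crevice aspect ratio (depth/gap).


Aspect ratio = depth / gap
Ratio = 18.6 / 0.237 = 78.5

78.5


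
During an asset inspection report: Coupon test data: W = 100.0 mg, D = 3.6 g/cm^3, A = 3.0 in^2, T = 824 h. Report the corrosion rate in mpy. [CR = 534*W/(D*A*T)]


Apply the mpy weight-loss relation: CR = 534 * W / (D * A * T)
Numerator: 534 * 100.0 = 53400.0
Denominator: 3.6 * 3.0 * 824 = 8899.2
CR = 53400.0 / 8899.2 = 6.0005 mpy

6.0005 mpy


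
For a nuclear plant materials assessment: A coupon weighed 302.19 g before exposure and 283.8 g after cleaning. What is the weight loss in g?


Weight loss = initial − final
WL = 302.19 − 283.8 = 18.39 g

18.39 g


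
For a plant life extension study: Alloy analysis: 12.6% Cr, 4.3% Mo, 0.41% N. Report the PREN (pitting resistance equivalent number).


Apply the PREN formula: PREN = Cr + 3.3*Mo + 16*N
PREN = 12.6 + 3.3*4.3 + 16*0.41
PREN = 12.6 + 14.19 + 6.56 = 33.35

33.35


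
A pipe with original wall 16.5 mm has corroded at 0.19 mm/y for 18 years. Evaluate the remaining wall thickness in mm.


Remaining wall = original − CR × time
t = 16.5 − 0.19*18 = 16.5 − 3.42 = 13.08 mm

13.08 mm


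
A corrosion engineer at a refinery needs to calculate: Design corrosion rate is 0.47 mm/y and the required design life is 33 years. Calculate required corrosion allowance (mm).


Corrosion allowance = CR × design life
CA = 0.47 * 33 = 15.51 mm

15.51 mm


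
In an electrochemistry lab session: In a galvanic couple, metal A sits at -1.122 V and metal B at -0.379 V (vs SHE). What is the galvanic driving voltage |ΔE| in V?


Driving voltage is the absolute potential difference.
|ΔE| = |-1.122 − (-0.379)| = 0.743 V

0.743 V


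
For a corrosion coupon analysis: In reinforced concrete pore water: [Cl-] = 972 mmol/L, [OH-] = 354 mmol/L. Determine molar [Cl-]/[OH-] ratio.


Threshold parameter = [Cl-] / [OH-] (molar basis; both in mmol/L, so units cancel)
Ratio = 972 / 354 = 2.75

2.75


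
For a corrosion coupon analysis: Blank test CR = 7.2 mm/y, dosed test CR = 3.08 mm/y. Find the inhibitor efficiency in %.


Apply the inhibitor-efficiency definition: IE = (CR_blank − CR_inh)/CR_blank × 100
IE = (7.2 − 3.08) / 7.2 × 100
IE = 4.12 / 7.2 × 100 = 57.2 %

57.2 %


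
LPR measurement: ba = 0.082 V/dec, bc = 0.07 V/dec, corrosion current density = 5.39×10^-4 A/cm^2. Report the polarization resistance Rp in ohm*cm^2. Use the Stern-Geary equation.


Apply the Stern-Geary equation: Rp = ba*bc / (2.303*icorr*(ba+bc))
ba*bc = 0.082*0.07 = 0.00574
ba+bc = 0.152; 2.303*icorr*(ba+bc) = 2.303*5.39×10^-4*0.152 = 1.8868018×10^-4
Rp = 0.00574 / 1.8868018×10^-4 = 30.42 ohm*cm^2

30.42 ohm*cm^2


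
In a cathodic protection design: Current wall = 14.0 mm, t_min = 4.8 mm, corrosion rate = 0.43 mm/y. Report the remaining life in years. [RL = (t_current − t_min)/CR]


Apply the remaining-life relation: RL = (t_current − t_min) / CR
RL = (14.0 − 4.8) / 0.43 = 9.2 / 0.43 = 21.4 years

21.4 years


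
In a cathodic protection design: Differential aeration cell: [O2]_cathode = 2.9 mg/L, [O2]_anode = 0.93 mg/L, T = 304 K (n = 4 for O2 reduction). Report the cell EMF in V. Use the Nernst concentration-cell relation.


Apply the Nernst concentration-cell relation: E = (RT/nF)*ln(C_cathode/C_anode)
RT/nF = 8.314*304/(4*96485) = 0.00654883 V
ln(2.9/0.93) = 1.13728
E = 0.00654883 * 1.13728 = 0.00745 V

0.00745 V


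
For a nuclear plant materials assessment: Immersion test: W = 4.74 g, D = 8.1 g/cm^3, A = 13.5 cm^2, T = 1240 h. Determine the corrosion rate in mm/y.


Apply the mm/y weight-loss relation: CR = 87600 * W / (D * A * T)
Numerator: 87600 * 4.74 = 415224.0
Denominator: 8.1 * 13.5 * 1240 = 135594.0
CR = 415224.0 / 135594.0 = 3.06226 mm/y

3.06226 mm/y


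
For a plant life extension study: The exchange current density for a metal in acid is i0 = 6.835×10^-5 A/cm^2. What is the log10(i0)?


i0 = 6.835×10^-5 A/cm^2
log10(i0) = -4.165

-4.165


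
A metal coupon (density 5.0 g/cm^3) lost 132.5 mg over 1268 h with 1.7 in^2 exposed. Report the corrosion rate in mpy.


Apply the mpy weight-loss relation: CR = 534 * W / (D * A * T)
Numerator: 534 * 132.5 = 70755.0
Denominator: 5.0 * 1.7 * 1268 = 10778.0
CR = 70755.0 / 10778.0 = 6.565 mpy

6.565 mpy


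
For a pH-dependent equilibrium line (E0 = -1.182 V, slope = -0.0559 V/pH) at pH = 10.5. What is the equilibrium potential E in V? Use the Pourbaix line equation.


Apply the Pourbaix line equation: E = E0 + slope*pH
E = -1.182 + (-0.0559)*10.5 = -1.182 + (-0.58695) = -1.76895 V
Rounded to 4 decimal places: E = -1.7690 V

-1.7690 V


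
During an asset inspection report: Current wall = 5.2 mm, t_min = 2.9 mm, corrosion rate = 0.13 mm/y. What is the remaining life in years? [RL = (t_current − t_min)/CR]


Apply the remaining-life relation: RL = (t_current − t_min) / CR
RL = (5.2 − 2.9) / 0.13 = 2.3 / 0.13 = 17.7 years

17.7 years


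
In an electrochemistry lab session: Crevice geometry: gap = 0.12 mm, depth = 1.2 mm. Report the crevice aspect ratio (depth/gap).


Aspect ratio = depth / gap
Ratio = 1.2 / 0.12 = 10.0

10.0


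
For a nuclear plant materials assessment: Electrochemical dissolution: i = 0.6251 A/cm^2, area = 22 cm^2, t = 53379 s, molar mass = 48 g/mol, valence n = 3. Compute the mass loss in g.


Apply Faraday's law: m = i*A*t*M / (n*F)
Total charge passed Q = i*A*t = 0.6251*22*53379 = 734078.6838 C
m = Q*M/(n*F) = 734078.6838*48/(3*96485) = 121.7314 g

121.7314 g


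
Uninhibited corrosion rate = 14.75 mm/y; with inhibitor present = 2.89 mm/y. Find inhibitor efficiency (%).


Apply the inhibitor-efficiency definition: IE = (CR_blank − CR_inh)/CR_blank × 100
IE = (14.75 − 2.89) / 14.75 × 100
IE = 11.86 / 14.75 × 100 = 80.4 %

80.4 %


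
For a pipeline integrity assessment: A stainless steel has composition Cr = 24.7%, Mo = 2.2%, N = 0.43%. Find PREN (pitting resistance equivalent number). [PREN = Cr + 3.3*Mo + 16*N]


Apply the PREN formula: PREN = Cr + 3.3*Mo + 16*N
PREN = 24.7 + 3.3*2.2 + 16*0.43
PREN = 24.7 + 7.26 + 6.88 = 38.84

38.84


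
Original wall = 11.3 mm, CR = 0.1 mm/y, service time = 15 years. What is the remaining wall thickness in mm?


Remaining wall = original − CR × time
t = 11.3 − 0.1*15 = 11.3 − 1.5 = 9.8 mm

9.8 mm


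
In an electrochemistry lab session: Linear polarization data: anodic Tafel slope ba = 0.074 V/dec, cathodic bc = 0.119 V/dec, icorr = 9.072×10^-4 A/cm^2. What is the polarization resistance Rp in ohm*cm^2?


Apply the Stern-Geary equation: Rp = ba*bc / (2.303*icorr*(ba+bc))
ba*bc = 0.074*0.119 = 0.008806
ba+bc = 0.193; 2.303*icorr*(ba+bc) = 2.303*9.072×10^-4*0.193 = 4.0323135×10^-4
Rp = 0.008806 / 4.0323135×10^-4 = 21.8 ohm*cm^2

21.8 ohm*cm^2


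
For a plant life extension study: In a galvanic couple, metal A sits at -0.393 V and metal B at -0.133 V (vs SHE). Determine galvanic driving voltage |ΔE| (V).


Driving voltage is the absolute potential difference.
|ΔE| = |-0.393 − (-0.133)| = 0.26 V

0.26 V


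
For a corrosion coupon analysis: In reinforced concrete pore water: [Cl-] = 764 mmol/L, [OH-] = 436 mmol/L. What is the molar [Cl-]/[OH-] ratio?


Threshold parameter = [Cl-] / [OH-] (molar basis; both in mmol/L, so units cancel)
Ratio = 764 / 436 = 1.75

1.75


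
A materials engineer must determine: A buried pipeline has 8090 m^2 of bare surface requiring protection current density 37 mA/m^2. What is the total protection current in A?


I = area * current density, then convert mA → A (÷1000)
I = 8090 * 37 / 1000 = 299.33 A

299.33 A


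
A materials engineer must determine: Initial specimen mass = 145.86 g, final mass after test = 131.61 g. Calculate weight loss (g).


Weight loss = initial − final
WL = 145.86 − 131.61 = 14.25 g

14.25 g


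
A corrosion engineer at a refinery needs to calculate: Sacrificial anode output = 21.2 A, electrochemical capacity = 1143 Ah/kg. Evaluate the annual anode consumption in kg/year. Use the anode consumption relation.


Annual consumption = current * hours per year / capacity
Rate = 21.2 * 8760 / 1143 = 162.5 kg/year

162.5 kg/year


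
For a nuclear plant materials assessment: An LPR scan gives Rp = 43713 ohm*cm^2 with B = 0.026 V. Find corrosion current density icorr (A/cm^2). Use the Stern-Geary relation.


Apply the Stern-Geary relation: icorr = B / Rp
icorr = 0.026 / 43713 = 5.948×10^-7 A/cm^2

5.948×10^-7 A/cm^2


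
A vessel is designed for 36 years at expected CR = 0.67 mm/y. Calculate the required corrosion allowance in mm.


Corrosion allowance = CR × design life
CA = 0.67 * 36 = 24.12 mm

24.12 mm


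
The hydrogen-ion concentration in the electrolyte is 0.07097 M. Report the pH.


pH = −log10[H+]
pH = −log10(0.07097) = 1.15

1.15


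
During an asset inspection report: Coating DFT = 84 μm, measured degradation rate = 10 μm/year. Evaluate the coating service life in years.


Service life = thickness / degradation rate
Life = 84 / 10 = 8.4 years

8.4 years


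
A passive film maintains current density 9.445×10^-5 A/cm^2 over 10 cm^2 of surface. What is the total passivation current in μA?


I = i_pass * A, then convert A → μA (×10^6)
I = 9.445×10^-5 * 10 * 10^6 = 944.5 μA

944.5 μA


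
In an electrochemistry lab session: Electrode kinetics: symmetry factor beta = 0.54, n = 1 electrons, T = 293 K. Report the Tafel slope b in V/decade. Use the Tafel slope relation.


Apply the Tafel slope relation: b = 2.303*R*T/(beta*n*F)
Numerator: 2.303 * 8.314 * 293 = 5610.11
Denominator: 0.54 * 1 * 96485 = 52101.9
b = 5610.11 / 52101.9 = 0.108 V/decade

0.108 V/decade


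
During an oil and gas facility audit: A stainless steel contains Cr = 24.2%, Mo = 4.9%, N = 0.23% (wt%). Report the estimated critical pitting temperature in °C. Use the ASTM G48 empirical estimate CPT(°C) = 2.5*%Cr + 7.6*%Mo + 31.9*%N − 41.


Apply the ASTM G48 empirical CPT estimate: CPT(°C) = 2.5*%Cr + 7.6*%Mo + 31.9*%N − 41
2.5*24.2 = 60.5; 7.6*4.9 = 37.24; 31.9*0.23 = 7.337
CPT = 60.5 + 37.24 + 7.337 − 41 = 64.077 °C
Rounded to 0.1 °C: CPT ≈ 64.1 °C

64.1 °C


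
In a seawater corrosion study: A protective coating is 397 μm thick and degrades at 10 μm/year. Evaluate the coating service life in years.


Service life = thickness / degradation rate
Life = 397 / 10 = 39.7 years

39.7 years


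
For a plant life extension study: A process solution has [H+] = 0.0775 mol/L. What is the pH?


pH = −log10[H+]
pH = −log10(0.0775) = 1.11

1.11


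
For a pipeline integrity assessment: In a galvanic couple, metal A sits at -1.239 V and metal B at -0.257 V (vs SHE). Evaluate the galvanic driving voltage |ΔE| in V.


Driving voltage is the absolute potential difference.
|ΔE| = |-1.239 − (-0.257)| = 0.982 V

0.982 V


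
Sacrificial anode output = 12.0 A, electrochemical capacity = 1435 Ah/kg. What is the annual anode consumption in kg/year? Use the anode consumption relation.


Annual consumption = current * hours per year / capacity
Rate = 12.0 * 8760 / 1435 = 73.3 kg/year

73.3 kg/year


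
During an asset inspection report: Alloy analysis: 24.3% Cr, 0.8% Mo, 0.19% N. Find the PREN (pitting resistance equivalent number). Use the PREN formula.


Apply the PREN formula: PREN = Cr + 3.3*Mo + 16*N
PREN = 24.3 + 3.3*0.8 + 16*0.19
PREN = 24.3 + 2.64 + 3.04 = 29.98

29.98


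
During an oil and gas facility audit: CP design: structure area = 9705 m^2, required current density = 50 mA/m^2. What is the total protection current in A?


I = area * current density, then convert mA → A (÷1000)
I = 9705 * 50 / 1000 = 485.25 A

485.25 A


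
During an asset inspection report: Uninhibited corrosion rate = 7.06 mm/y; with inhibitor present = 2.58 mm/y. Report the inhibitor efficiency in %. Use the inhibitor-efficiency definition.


Apply the inhibitor-efficiency definition: IE = (CR_blank − CR_inh)/CR_blank × 100
IE = (7.06 − 2.58) / 7.06 × 100
IE = 4.48 / 7.06 × 100 = 63.5 %

63.5 %


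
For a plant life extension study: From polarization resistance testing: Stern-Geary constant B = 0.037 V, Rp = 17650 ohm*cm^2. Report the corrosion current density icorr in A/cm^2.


Apply the Stern-Geary relation: icorr = B / Rp
icorr = 0.037 / 17650 = 2.096×10^-6 A/cm^2

2.096×10^-6 A/cm^2


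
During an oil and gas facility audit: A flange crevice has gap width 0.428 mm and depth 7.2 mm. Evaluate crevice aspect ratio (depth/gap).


Aspect ratio = depth / gap
Ratio = 7.2 / 0.428 = 16.8

16.8


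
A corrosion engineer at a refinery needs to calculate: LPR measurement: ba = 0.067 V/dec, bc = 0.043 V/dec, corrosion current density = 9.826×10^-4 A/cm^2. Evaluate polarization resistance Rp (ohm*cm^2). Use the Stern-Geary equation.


Apply the Stern-Geary equation: Rp = ba*bc / (2.303*icorr*(ba+bc))
ba*bc = 0.067*0.043 = 0.002881
ba+bc = 0.11; 2.303*icorr*(ba+bc) = 2.303*9.826×10^-4*0.11 = 2.4892206×10^-4
Rp = 0.002881 / 2.4892206×10^-4 = 11.57 ohm*cm^2

11.57 ohm*cm^2


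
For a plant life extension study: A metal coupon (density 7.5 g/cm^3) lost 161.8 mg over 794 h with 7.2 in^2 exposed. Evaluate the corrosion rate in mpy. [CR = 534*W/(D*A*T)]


Apply the mpy weight-loss relation: CR = 534 * W / (D * A * T)
Numerator: 534 * 161.8 = 86401.2
Denominator: 7.5 * 7.2 * 794 = 42876.0
CR = 86401.2 / 42876.0 = 2.0151 mpy

2.0151 mpy


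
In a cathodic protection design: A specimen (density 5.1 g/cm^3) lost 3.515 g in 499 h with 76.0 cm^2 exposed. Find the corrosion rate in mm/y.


Apply the mm/y weight-loss relation: CR = 87600 * W / (D * A * T)
Numerator: 87600 * 3.515 = 307914.0
Denominator: 5.1 * 76.0 * 499 = 193412.4
CR = 307914.0 / 193412.4 = 1.59201 mm/y

1.59201 mm/y


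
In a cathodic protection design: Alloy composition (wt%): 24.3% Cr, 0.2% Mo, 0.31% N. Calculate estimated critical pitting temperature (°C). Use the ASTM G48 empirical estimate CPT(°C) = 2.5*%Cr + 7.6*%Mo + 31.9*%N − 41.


Apply the ASTM G48 empirical CPT estimate: CPT(°C) = 2.5*%Cr + 7.6*%Mo + 31.9*%N − 41
2.5*24.3 = 60.75; 7.6*0.2 = 1.52; 31.9*0.31 = 9.889
CPT = 60.75 + 1.52 + 9.889 − 41 = 31.159 °C
Rounded to 0.1 °C: CPT ≈ 31.2 °C

31.2 °C


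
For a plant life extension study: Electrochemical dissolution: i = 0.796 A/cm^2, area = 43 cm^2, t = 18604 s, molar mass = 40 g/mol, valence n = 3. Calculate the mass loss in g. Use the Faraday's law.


Apply Faraday's law: m = i*A*t*M / (n*F)
Total charge passed Q = i*A*t = 0.796*43*18604 = 636777.712 C
m = Q*M/(n*F) = 636777.712*40/(3*96485) = 87.9968 g

87.9968 g


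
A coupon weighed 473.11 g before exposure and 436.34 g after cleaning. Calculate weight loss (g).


Weight loss = initial − final
WL = 473.11 − 436.34 = 36.77 g

36.77 g


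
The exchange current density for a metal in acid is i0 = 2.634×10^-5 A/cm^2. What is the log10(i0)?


i0 = 2.634×10^-5 A/cm^2
log10(i0) = -4.579

-4.579


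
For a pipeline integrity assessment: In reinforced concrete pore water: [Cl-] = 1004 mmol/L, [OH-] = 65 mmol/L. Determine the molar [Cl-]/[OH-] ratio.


Threshold parameter = [Cl-] / [OH-] (molar basis; both in mmol/L, so units cancel)
Ratio = 1004 / 65 = 15.45

15.45


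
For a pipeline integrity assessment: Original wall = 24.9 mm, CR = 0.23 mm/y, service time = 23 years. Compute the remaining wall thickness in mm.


Remaining wall = original − CR × time
t = 24.9 − 0.23*23 = 24.9 − 5.29 = 19.61 mm

19.61 mm


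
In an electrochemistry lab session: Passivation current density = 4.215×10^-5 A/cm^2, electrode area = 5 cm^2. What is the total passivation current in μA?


I = i_pass * A, then convert A → μA (×10^6)
I = 4.215×10^-5 * 5 * 10^6 = 210.75 μA

210.75 μA


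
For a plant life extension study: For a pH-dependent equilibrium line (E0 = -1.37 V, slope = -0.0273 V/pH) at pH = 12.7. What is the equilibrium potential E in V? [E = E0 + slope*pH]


Apply the Pourbaix line equation: E = E0 + slope*pH
E = -1.37 + (-0.0273)*12.7 = -1.37 + (-0.34671) = -1.71671 V
Rounded to 4 decimal places: E = -1.7167 V

-1.7167 V


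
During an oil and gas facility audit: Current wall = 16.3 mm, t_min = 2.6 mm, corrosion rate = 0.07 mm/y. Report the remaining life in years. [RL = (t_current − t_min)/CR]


Apply the remaining-life relation: RL = (t_current − t_min) / CR
RL = (16.3 − 2.6) / 0.07 = 13.7 / 0.07 = 195.7 years

195.7 years


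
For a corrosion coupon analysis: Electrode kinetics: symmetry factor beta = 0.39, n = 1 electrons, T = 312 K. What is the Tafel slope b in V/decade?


Apply the Tafel slope relation: b = 2.303*R*T/(beta*n*F)
Numerator: 2.303 * 8.314 * 312 = 5973.91
Denominator: 0.39 * 1 * 96485 = 37629.15
b = 5973.91 / 37629.15 = 0.159 V/decade

0.159 V/decade


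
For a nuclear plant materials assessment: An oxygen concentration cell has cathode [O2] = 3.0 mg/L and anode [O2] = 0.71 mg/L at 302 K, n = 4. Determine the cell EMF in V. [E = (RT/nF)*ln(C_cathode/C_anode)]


Apply the Nernst concentration-cell relation: E = (RT/nF)*ln(C_cathode/C_anode)
RT/nF = 8.314*302/(4*96485) = 0.00650575 V
ln(3.0/0.71) = 1.4411
E = 0.00650575 * 1.4411 = 0.00938 V

0.00938 V
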